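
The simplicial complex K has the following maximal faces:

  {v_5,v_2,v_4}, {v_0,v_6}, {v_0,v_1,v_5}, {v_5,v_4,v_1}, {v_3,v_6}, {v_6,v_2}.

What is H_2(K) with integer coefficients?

Fix the vertex order v_0 < v_1 < v_2 < v_3 < v_4 < v_5 < v_6 and write every simplex with vertices in increasing order. Then dim K = 2 and the simplices of K are:

  0-simplices (7): [v_0], [v_1], [v_2], [v_3], [v_4], [v_5], [v_6]
  1-simplices (10): [v_0,v_1], [v_0,v_5], [v_0,v_6], [v_1,v_4], [v_1,v_5], [v_2,v_4], [v_2,v_5], [v_2,v_6], [v_3,v_6], [v_4,v_5]
  2-simplices (3): [v_0,v_1,v_5], [v_1,v_4,v_5], [v_2,v_4,v_5]

Hence C_0 ≅ Z^7, C_1 ≅ Z^10, C_2 ≅ Z^3.

Boundary ∂_1: C_1 → C_0 maps an edge to its endpoints' difference, ∂[p,q] = q − p.
As a 7×10 matrix over Z this has rank 6, with invariant factors (1,1,1,1,1,1).

Boundary ∂_2: C_2 → C_1 maps a triangle to the signed sum of its edges. For instance
  ∂[v_1,v_4,v_5] = [v_4,v_5] − [v_1,v_5] + [v_1,v_4],
  ∂[v_2,v_4,v_5] = [v_4,v_5] − [v_2,v_5] + [v_2,v_4].
The resulting 10×3 matrix has rank 3, and its Smith normal form has invariant factors (1,1,1).

Now H_k = ker ∂_k / im ∂_{k+1}, so:

  H_2: rank ker ∂_2 − rank ∂_3 = (3 − 3) − 0 = 0, and there is no ∂_3, so H_2 ≅ 0.

H_2 = 0.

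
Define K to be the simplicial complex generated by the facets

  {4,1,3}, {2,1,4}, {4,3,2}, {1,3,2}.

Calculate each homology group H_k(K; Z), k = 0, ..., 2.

H_0 = Z,  H_1 = 0,  H_2 = Z.

Take the total order 1 < 2 < 3 < 4 on the vertex set. Then K (dimension 2) consists of the simplices:

  0-simplices (4): [1], [2], [3], [4]
  1-simplices (6): [1,2], [1,3], [1,4], [2,3], [2,4], [3,4]
  2-simplices (4): [1,2,3], [1,2,4], [1,3,4], [2,3,4]

so the chain groups are C_0 ≅ Z^4, C_1 ≅ Z^6, C_2 ≅ Z^4.

Boundary ∂_1: C_1 → C_0 maps an edge to its endpoints' difference, ∂[p,q] = q − p.
The 4×6 boundary matrix has rank 3 and Smith normal form diag(1,1,1).

∂_2: C_2 → C_1 sends each 2-simplex [p,q,r] to [q,r] − [p,r] + [p,q]. For instance
  ∂[2,3,4] = [3,4] − [2,4] + [2,3],
  ∂[1,3,4] = [3,4] − [1,4] + [1,3].
This gives a 6×4 integer matrix of rank 3; reducing to Smith normal form yields diagonal entries (1,1,1).

Now H_k = ker ∂_k / im ∂_{k+1}, so:

  H_0: rank C_0 − rank ∂_1 = 4 − 3 = 1, and the invariant factors of ∂_1 are all 1, so H_0 ≅ Z.
  H_1: rank ker ∂_1 − rank ∂_2 = (6 − 3) − 3 = 0, and the invariant factors of ∂_2 are all 1, so H_1 ≅ 0.
  H_2: rank ker ∂_2 − rank ∂_3 = (4 − 3) − 0 = 1, and there is no ∂_3, so H_2 ≅ Z.

As a check, the Euler characteristic is 4 − 6 + 4 = 2, which agrees with 1 − 0 + 1 = 2.
(K is a triangulation of the 2-sphere S^2.)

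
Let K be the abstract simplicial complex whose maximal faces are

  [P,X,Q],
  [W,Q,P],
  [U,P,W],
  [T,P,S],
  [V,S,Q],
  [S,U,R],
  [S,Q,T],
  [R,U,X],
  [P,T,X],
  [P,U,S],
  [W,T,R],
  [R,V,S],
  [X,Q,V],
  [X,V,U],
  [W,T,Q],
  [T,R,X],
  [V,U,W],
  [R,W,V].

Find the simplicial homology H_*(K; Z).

Order the vertices as P < Q < R < S < T < U < V < W < X. Listing each simplex with vertices in this order, K has dimension 2 with simplices:

  0-simplices (9): P, Q, R, S, T, U, V, W, X
  1-simplices (27): PQ, PS, PT, PU, PW, PX, QS, QT, QV, QW, QX, RS, RT, RU, RV, RW, RX, ST, SU, SV, TW, TX, UV, UW, UX, VW, VX
  2-simplices (18): PQW, PQX, PST, PSU, PTX, PUW, QST, QSV, QTW, QVX, RSU, RSV, RTW, RTX, RUX, RVW, UVW, UVX

Hence C_0 ≅ Z^9, C_1 ≅ Z^27, C_2 ≅ Z^18.

∂_1: C_1 → C_0 sends each edge [p,q] (with p < q) to q − p. For instance
  ∂ST = T − S.
As a 9×27 matrix over Z this has rank 8, with invariant factors (1,1,1,1,1,1,1,1).

∂_2: C_2 → C_1 maps a triangle to the signed sum of its edges. For instance
  ∂QST = ST − QT + QS,
  ∂QTW = TW − QW + QT.
The 27×18 boundary matrix has rank 18 and Smith normal form diag(1,1,1,1,1,1,1,1,1,1,1,1,1,1,1,1,1,2).

Computing H_k = (kernel of ∂_k) / (image of ∂_{k+1}):

  H_0: rank C_0 − rank ∂_1 = 9 − 8 = 1, and the invariant factors of ∂_1 are all 1, so H_0 = Z.
  H_1: rank ker ∂_1 − rank ∂_2 = (27 − 8) − 18 = 1, and ∂_2 has invariant factor 2 > 1, so H_1 = Z × Z/2.
  H_2: rank ker ∂_2 − rank ∂_3 = (18 − 18) − 0 = 0, and there is no ∂_3, so H_2 = 0.

(K is a triangulation of the Klein bottle.)

H_0 = Z,  H_1 = Z × Z/2,  H_2 = 0.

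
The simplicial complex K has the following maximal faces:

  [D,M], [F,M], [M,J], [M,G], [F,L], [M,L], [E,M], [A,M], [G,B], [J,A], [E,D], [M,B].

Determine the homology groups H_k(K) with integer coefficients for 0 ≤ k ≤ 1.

Order the vertices as A < B < D < E < F < G < J < L < M. Listing each simplex with vertices in this order, K has dimension 1 with simplices:

  0-simplices (9): A, B, D, E, F, G, J, L, M
  1-simplices (12): AJ, AM, BG, BM, DE, DM, EM, FL, FM, GM, JM, LM

so the chain groups are C_0 ≅ Z^9, C_1 ≅ Z^12.

The boundary map ∂_1: C_1 → C_0 is given by ∂[p,q] = [q] − [p]. For instance
  ∂FL = L − F.
As a 9×12 matrix over Z this has rank 8, with invariant factors (1,1,1,1,1,1,1,1).

Computing H_k = (kernel of ∂_k) / (image of ∂_{k+1}):

  H_0: rank C_0 − rank ∂_1 = 9 − 8 = 1, and the invariant factors of ∂_1 are all 1, so H_0 ≅ Z.
  H_1: rank ker ∂_1 − rank ∂_2 = (12 − 8) − 0 = 4, and there is no ∂_2, so H_1 ≅ Z^4.

As a check, the Euler characteristic is 9 − 12 = -3, which agrees with 1 − 4 = -3.

H_0 ≅ Z,  H_1 ≅ Z^4.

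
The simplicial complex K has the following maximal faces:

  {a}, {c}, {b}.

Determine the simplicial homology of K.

H_0 ≅ Z^3.

Order the vertices as a < b < c. Listing each simplex with vertices in this order, K has dimension 0 with simplices:

  0-simplices (3): a, b, c

giving chain groups C_0 ≅ Z^3.

Reading off H_k = ker ∂_k / im ∂_{k+1}:

  H_0: rank C_0 − rank ∂_1 = 3 − 0 = 3, and there is no ∂_1, so H_0 = Z^3.

(K is a triangulation of a set of 3 points.)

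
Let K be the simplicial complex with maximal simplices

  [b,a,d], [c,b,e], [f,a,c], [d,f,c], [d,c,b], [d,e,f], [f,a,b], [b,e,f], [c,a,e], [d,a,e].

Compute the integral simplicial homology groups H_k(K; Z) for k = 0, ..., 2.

H_0 = Z,  H_1 = Z/2Z,  H_2 = 0.

We work with the vertex ordering a < b < c < d < e < f. The simplices of K, each written with vertices in increasing order, are:

  0-simplices (6): a, b, c, d, e, f
  1-simplices (15): ab, ac, ad, ae, af, bc, bd, be, bf, cd, ce, cf, de, df, ef
  2-simplices (10): abd, abf, ace, acf, ade, bcd, bce, bef, cdf, def

giving chain groups C_0 ≅ Z^6, C_1 ≅ Z^15, C_2 ≅ Z^10.

Boundary ∂_1: C_1 → C_0 maps an edge to its endpoints' difference, ∂[p,q] = q − p.
As a 6×15 matrix over Z this has rank 5, with invariant factors (1,1,1,1,1).

The boundary map ∂_2: C_2 → C_1 acts by ∂[p,q,r] = [q,r] − [p,r] + [p,q]. For instance
  ∂def = ef − df + de,
  ∂acf = cf − af + ac.
This gives a 15×10 integer matrix of rank 10; reducing to Smith normal form yields diagonal entries (1,1,1,1,1,1,1,1,1,2).

Now H_k = ker ∂_k / im ∂_{k+1}, so:

  H_0: rank C_0 − rank ∂_1 = 6 − 5 = 1, and the invariant factors of ∂_1 are all 1, so H_0 ≅ Z.
  H_1: rank ker ∂_1 − rank ∂_2 = (15 − 5) − 10 = 0, and ∂_2 has invariant factor 2 > 1, so H_1 ≅ Z/2Z.
  H_2: rank ker ∂_2 − rank ∂_3 = (10 − 10) − 0 = 0, and there is no ∂_3, so H_2 ≅ 0.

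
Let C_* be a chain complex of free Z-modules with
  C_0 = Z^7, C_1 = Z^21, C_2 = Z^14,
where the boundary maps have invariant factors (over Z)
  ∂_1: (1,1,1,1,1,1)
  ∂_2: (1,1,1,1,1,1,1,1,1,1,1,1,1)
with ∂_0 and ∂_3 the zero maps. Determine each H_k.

H_0: b_0 = 7 − 0 − 6 = 1; torsion from ∂_1 factors > 1: none. So H_0 ≅ Z.
H_1: b_1 = 21 − 6 − 13 = 2; torsion from ∂_2 factors > 1: none. So H_1 ≅ Z^2.
H_2: b_2 = 14 − 13 − 0 = 1; torsion from ∂_3 factors > 1: none. So H_2 ≅ Z.

H_0 ≅ Z,  H_1 ≅ Z^2,  H_2 ≅ Z.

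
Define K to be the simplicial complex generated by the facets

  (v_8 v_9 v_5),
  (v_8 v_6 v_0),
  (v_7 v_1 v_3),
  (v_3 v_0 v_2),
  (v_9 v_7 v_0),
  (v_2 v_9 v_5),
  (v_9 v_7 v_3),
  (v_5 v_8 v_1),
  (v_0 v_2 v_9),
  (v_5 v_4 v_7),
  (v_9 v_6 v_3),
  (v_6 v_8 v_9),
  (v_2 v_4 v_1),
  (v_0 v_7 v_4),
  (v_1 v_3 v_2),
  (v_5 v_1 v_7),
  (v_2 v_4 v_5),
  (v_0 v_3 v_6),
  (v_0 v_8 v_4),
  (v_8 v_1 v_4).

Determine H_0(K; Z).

H_0 = Z.

Take the total order v_0 < v_1 < v_2 < v_3 < v_4 < v_5 < v_6 < v_7 < v_8 < v_9 on the vertex set. Then K (dimension 2) consists of the simplices:

  0-simplices (10): [v_0], [v_1], [v_2], [v_3], [v_4], [v_5], [v_6], [v_7], [v_8], [v_9]
  1-simplices (30): (30 of them)
  2-simplices (20): (20 of them)

so the chain groups are C_0 ≅ Z^10, C_1 ≅ Z^30, C_2 ≅ Z^20.

Boundary ∂_1: C_1 → C_0 maps an edge to its endpoints' difference, ∂[p,q] = q − p.
This gives a 10×30 integer matrix of rank 9; reducing to Smith normal form yields diagonal entries (1,1,1,1,1,1,1,1,1).

The boundary map ∂_2: C_2 → C_1 maps a triangle to the signed sum of its edges. For instance
  ∂[v_0,v_4,v_7] = [v_4,v_7] − [v_0,v_7] + [v_0,v_4],
  ∂[v_4,v_5,v_7] = [v_5,v_7] − [v_4,v_7] + [v_4,v_5].
The 30×20 boundary matrix has rank 20 and Smith normal form diag(1,1,1,1,1,1,1,1,1,1,1,1,1,1,1,1,1,1,1,2).

Computing H_k = (kernel of ∂_k) / (image of ∂_{k+1}):

  H_0: rank C_0 − rank ∂_1 = 10 − 9 = 1, and the invariant factors of ∂_1 are all 1, so H_0 = Z.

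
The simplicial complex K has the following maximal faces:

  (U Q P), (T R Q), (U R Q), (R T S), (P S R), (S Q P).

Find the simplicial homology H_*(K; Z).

Order the vertices as P < Q < R < S < T < U. Listing each simplex with vertices in this order, K has dimension 2 with simplices:

  0-simplices (6): P, Q, R, S, T, U
  1-simplices (12): PQ, PR, PS, PU, QR, QS, QT, QU, RS, RT, RU, ST
  2-simplices (6): PQS, PQU, PRS, QRT, QRU, RST

Hence C_0 ≅ Z^6, C_1 ≅ Z^12, C_2 ≅ Z^6.

Boundary ∂_1: C_1 → C_0 sends each edge [p,q] (with p < q) to q − p. For instance
  ∂RS = S − R.
This gives a 6×12 integer matrix of rank 5; reducing to Smith normal form yields diagonal entries (1,1,1,1,1).

∂_2: C_2 → C_1 acts by ∂[p,q,r] = [q,r] − [p,r] + [p,q]. For instance
  ∂PQS = QS − PS + PQ,
  ∂PQU = QU − PU + PQ.
As a 12×6 matrix over Z this has rank 6, with invariant factors (1,1,1,1,1,1).

Now H_k = ker ∂_k / im ∂_{k+1}, so:

  H_0: rank C_0 − rank ∂_1 = 6 − 5 = 1, and the invariant factors of ∂_1 are all 1, so H_0 = Z.
  H_1: rank ker ∂_1 − rank ∂_2 = (12 − 5) − 6 = 1, and the invariant factors of ∂_2 are all 1, so H_1 = Z.
  H_2: rank ker ∂_2 − rank ∂_3 = (6 − 6) − 0 = 0, and there is no ∂_3, so H_2 = 0.

H_0 = Z,  H_1 = Z,  H_2 = 0.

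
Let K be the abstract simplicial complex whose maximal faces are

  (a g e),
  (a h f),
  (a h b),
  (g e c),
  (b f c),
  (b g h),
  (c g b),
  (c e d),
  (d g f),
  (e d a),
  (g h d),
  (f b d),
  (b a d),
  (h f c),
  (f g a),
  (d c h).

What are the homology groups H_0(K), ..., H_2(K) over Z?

K has 8 vertices, 24 edges, 16 triangles.
rank ∂_0 = 0, rank ∂_1 = 7 ⇒ b_0 = 8 − 0 − 7 = 1; all invariant factors of ∂_1 are 1 so no torsion. So H_0 = Z.
rank ∂_1 = 7, rank ∂_2 = 15 ⇒ b_1 = 24 − 7 − 15 = 2; all invariant factors of ∂_2 are 1 so no torsion. So H_1 = Z^2.
rank ∂_2 = 15, rank ∂_3 = 0 ⇒ b_2 = 16 − 15 − 0 = 1. So H_2 = Z.

H_0 = Z,  H_1 = Z^2,  H_2 = Z.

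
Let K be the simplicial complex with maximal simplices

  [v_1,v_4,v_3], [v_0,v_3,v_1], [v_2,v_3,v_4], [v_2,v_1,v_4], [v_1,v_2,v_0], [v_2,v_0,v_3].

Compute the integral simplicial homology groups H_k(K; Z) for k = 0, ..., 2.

Order the vertices as v_0 < v_1 < v_2 < v_3 < v_4. Listing each simplex with vertices in this order, K has dimension 2 with simplices:

  0-simplices (5): [v_0], [v_1], [v_2], [v_3], [v_4]
  1-simplices (9): [v_0,v_1], [v_0,v_2], [v_0,v_3], [v_1,v_2], [v_1,v_3], [v_1,v_4], [v_2,v_3], [v_2,v_4], [v_3,v_4]
  2-simplices (6): [v_0,v_1,v_2], [v_0,v_1,v_3], [v_0,v_2,v_3], [v_1,v_2,v_4], [v_1,v_3,v_4], [v_2,v_3,v_4]

so the chain groups are C_0 ≅ Z^5, C_1 ≅ Z^9, C_2 ≅ Z^6.

Boundary ∂_1: C_1 → C_0 is given by ∂[p,q] = [q] − [p].
As a 5×9 matrix over Z this has rank 4, with invariant factors (1,1,1,1).

Boundary ∂_2: C_2 → C_1 acts by ∂[p,q,r] = [q,r] − [p,r] + [p,q]. For instance
  ∂[v_1,v_2,v_4] = [v_2,v_4] − [v_1,v_4] + [v_1,v_2],
  ∂[v_0,v_2,v_3] = [v_2,v_3] − [v_0,v_3] + [v_0,v_2].
As a 9×6 matrix over Z this has rank 5, with invariant factors (1,1,1,1,1).

Now H_k = ker ∂_k / im ∂_{k+1}, so:

  H_0: rank C_0 − rank ∂_1 = 5 − 4 = 1, and the invariant factors of ∂_1 are all 1, so H_0 = Z.
  H_1: rank ker ∂_1 − rank ∂_2 = (9 − 4) − 5 = 0, and the invariant factors of ∂_2 are all 1, so H_1 = 0.
  H_2: rank ker ∂_2 − rank ∂_3 = (6 − 5) − 0 = 1, and there is no ∂_3, so H_2 = Z.

As a check, the Euler characteristic is 5 − 9 + 6 = 2, which agrees with 1 − 0 + 1 = 2.

H_0 = Z,  H_1 = 0,  H_2 = Z.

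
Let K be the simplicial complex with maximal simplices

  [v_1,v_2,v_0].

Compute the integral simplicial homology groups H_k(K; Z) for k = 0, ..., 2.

We work with the vertex ordering v_0 < v_1 < v_2. The simplices of K, each written with vertices in increasing order, are:

  0-simplices (3): [v_0], [v_1], [v_2]
  1-simplices (3): [v_0,v_1], [v_0,v_2], [v_1,v_2]
  2-simplices (1): [v_0,v_1,v_2]

so the chain groups are C_0 ≅ Z^3, C_1 ≅ Z^3, C_2 ≅ Z^1.

The boundary map ∂_1: C_1 → C_0 maps an edge to its endpoints' difference, ∂[p,q] = q − p. For instance
  ∂[v_0,v_2] = [v_2] − [v_0].
As a 3×3 matrix over Z this has rank 2, with invariant factors (1,1).

∂_2: C_2 → C_1 sends each 2-simplex [p,q,r] to [q,r] − [p,r] + [p,q]. For instance
  ∂[v_0,v_1,v_2] = [v_1,v_2] − [v_0,v_2] + [v_0,v_1].
The 3×1 boundary matrix has rank 1 and Smith normal form diag(1).

Now H_k = ker ∂_k / im ∂_{k+1}, so:

  H_0: rank C_0 − rank ∂_1 = 3 − 2 = 1, and the invariant factors of ∂_1 are all 1, so H_0 = Z.
  H_1: rank ker ∂_1 − rank ∂_2 = (3 − 2) − 1 = 0, and the invariant factors of ∂_2 are all 1, so H_1 = 0.
  H_2: rank ker ∂_2 − rank ∂_3 = (1 − 1) − 0 = 0, and there is no ∂_3, so H_2 = 0.

H_0 = Z,  H_1 = 0,  H_2 = 0.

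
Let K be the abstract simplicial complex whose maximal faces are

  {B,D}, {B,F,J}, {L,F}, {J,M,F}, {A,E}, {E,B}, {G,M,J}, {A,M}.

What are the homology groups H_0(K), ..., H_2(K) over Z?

H_0 ≅ Z,  H_1 ≅ Z,  H_2 = 0.

Fix the vertex order A < B < D < E < F < G < J < L < M and write every simplex with vertices in increasing order. Then dim K = 2 and the simplices of K are:

  0-simplices (9): A, B, D, E, F, G, J, L, M
  1-simplices (12): AE, AM, BD, BE, BF, BJ, FJ, FL, FM, GJ, GM, JM
  2-simplices (3): BFJ, FJM, GJM

Hence C_0 ≅ Z^9, C_1 ≅ Z^12, C_2 ≅ Z^3.

Boundary ∂_1: C_1 → C_0 sends each edge [p,q] (with p < q) to q − p.
As a 9×12 matrix over Z this has rank 8, with invariant factors (1,1,1,1,1,1,1,1).

∂_2: C_2 → C_1 sends each 2-simplex [p,q,r] to [q,r] − [p,r] + [p,q]. For instance
  ∂BFJ = FJ − BJ + BF,
  ∂FJM = JM − FM + FJ.
The resulting 12×3 matrix has rank 3, and its Smith normal form has invariant factors (1,1,1).

From H_k ≅ ker(∂_k) / im(∂_{k+1}) we obtain:

  H_0: rank C_0 − rank ∂_1 = 9 − 8 = 1, and the invariant factors of ∂_1 are all 1, so H_0 = Z.
  H_1: rank ker ∂_1 − rank ∂_2 = (12 − 8) − 3 = 1, and the invariant factors of ∂_2 are all 1, so H_1 = Z.
  H_2: rank ker ∂_2 − rank ∂_3 = (3 − 3) − 0 = 0, and there is no ∂_3, so H_2 = 0.

As a check, the Euler characteristic is 9 − 12 + 3 = 0, which agrees with 1 − 1 + 0 = 0.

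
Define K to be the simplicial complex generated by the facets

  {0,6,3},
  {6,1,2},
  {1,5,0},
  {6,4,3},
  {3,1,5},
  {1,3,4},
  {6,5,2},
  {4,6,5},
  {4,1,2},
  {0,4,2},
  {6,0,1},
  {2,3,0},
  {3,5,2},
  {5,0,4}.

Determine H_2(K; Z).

K has 7 vertices, 21 edges, 14 triangles.
rank ∂_2 = 13, rank ∂_3 = 0 ⇒ b_2 = 14 − 13 − 0 = 1. So H_2 = Z.

H_2 = Z.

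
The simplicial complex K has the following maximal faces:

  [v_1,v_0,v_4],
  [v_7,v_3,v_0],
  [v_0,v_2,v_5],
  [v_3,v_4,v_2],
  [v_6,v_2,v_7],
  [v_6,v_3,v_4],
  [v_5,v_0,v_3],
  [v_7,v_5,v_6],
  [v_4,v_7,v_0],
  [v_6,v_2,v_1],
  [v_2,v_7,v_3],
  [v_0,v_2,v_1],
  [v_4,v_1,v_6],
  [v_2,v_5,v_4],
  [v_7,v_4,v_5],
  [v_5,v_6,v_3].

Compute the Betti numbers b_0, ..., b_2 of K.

Fix the vertex order v_0 < v_1 < v_2 < v_3 < v_4 < v_5 < v_6 < v_7 and write every simplex with vertices in increasing order. Then dim K = 2 and the simplices of K are:

  0-simplices (8): [v_0], [v_1], [v_2], [v_3], [v_4], [v_5], [v_6], [v_7]
  1-simplices (24): (24 of them)
  2-simplices (16): (16 of them)

Hence C_0 ≅ Z^8, C_1 ≅ Z^24, C_2 ≅ Z^16.

The boundary map ∂_1: C_1 → C_0 is given by ∂[p,q] = [q] − [p]. For instance
  ∂[v_1,v_4] = [v_4] − [v_1].
The resulting 8×24 matrix has rank 7, and its Smith normal form has invariant factors (1,1,1,1,1,1,1).

∂_2: C_2 → C_1 maps a triangle to the signed sum of its edges. For instance
  ∂[v_3,v_4,v_6] = [v_4,v_6] − [v_3,v_6] + [v_3,v_4],
  ∂[v_2,v_6,v_7] = [v_6,v_7] − [v_2,v_7] + [v_2,v_6].
The 24×16 boundary matrix has rank 15 and Smith normal form diag(1,1,1,1,1,1,1,1,1,1,1,1,1,1,1).

Computing H_k = (kernel of ∂_k) / (image of ∂_{k+1}):

  H_0: rank C_0 − rank ∂_1 = 8 − 7 = 1, and the invariant factors of ∂_1 are all 1, so H_0 ≅ Z.
  H_1: rank ker ∂_1 − rank ∂_2 = (24 − 7) − 15 = 2, and the invariant factors of ∂_2 are all 1, so H_1 ≅ Z^2.
  H_2: rank ker ∂_2 − rank ∂_3 = (16 − 15) − 0 = 1, and there is no ∂_3, so H_2 ≅ Z.

(K is a triangulation of the torus T^2.)

Hence the Betti numbers are b_0 = 1, b_1 = 2, b_2 = 1.

b_0 = 1, b_1 = 2, b_2 = 1.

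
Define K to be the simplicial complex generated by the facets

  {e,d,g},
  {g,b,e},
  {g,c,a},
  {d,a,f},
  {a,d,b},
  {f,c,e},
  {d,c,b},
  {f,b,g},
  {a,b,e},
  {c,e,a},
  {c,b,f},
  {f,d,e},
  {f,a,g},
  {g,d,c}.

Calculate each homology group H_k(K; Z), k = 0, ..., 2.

We work with the vertex ordering a < b < c < d < e < f < g. The simplices of K, each written with vertices in increasing order, are:

  0-simplices (7): a, b, c, d, e, f, g
  1-simplices (21): ab, ac, ad, ae, af, ag, bc, bd, be, bf, bg, cd, ce, cf, cg, de, df, dg, ef, eg, fg
  2-simplices (14): abd, abe, ace, acg, adf, afg, bcd, bcf, beg, bfg, cdg, cef, def, deg

Hence C_0 ≅ Z^7, C_1 ≅ Z^21, C_2 ≅ Z^14.

Boundary ∂_1: C_1 → C_0 is given by ∂[p,q] = [q] − [p]. For instance
  ∂ef = f − e.
The 7×21 boundary matrix has rank 6 and Smith normal form diag(1,1,1,1,1,1).

The boundary map ∂_2: C_2 → C_1 maps a triangle to the signed sum of its edges. For instance
  ∂afg = fg − ag + af,
  ∂abd = bd − ad + ab.
This gives a 21×14 integer matrix of rank 13; reducing to Smith normal form yields diagonal entries (1,1,1,1,1,1,1,1,1,1,1,1,1).

Now H_k = ker ∂_k / im ∂_{k+1}, so:

  H_0: rank C_0 − rank ∂_1 = 7 − 6 = 1, and the invariant factors of ∂_1 are all 1, so H_0 = Z.
  H_1: rank ker ∂_1 − rank ∂_2 = (21 − 6) − 13 = 2, and the invariant factors of ∂_2 are all 1, so H_1 = Z^2.
  H_2: rank ker ∂_2 − rank ∂_3 = (14 − 13) − 0 = 1, and there is no ∂_3, so H_2 = Z.

H_0 ≅ Z,  H_1 ≅ Z^2,  H_2 ≅ Z.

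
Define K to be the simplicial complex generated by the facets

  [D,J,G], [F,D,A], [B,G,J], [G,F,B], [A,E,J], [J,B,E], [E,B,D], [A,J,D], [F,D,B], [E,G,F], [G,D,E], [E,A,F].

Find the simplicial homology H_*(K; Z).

H_0 = Z,  H_1 = Z/2,  H_2 = 0.

K has 7 vertices, 18 edges, 12 triangles.
rank ∂_0 = 0, rank ∂_1 = 6 ⇒ b_0 = 7 − 0 − 6 = 1; all invariant factors of ∂_1 are 1 so no torsion. So H_0 ≅ Z.
rank ∂_1 = 6, rank ∂_2 = 12 ⇒ b_1 = 18 − 6 − 12 = 0; ∂_2 has invariant factor(s) [2] giving torsion. So H_1 ≅ Z/2.
rank ∂_2 = 12, rank ∂_3 = 0 ⇒ b_2 = 12 − 12 − 0 = 0. So H_2 ≅ 0.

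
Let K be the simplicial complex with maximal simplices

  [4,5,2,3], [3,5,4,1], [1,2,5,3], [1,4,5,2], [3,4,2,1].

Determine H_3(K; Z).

Order the vertices as 1 < 2 < 3 < 4 < 5. Listing each simplex with vertices in this order, K has dimension 3 with simplices:

  0-simplices (5): [1], [2], [3], [4], [5]
  1-simplices (10): [1,2], [1,3], [1,4], [1,5], [2,3], [2,4], [2,5], [3,4], [3,5], [4,5]
  2-simplices (10): [1,2,3], [1,2,4], [1,2,5], [1,3,4], [1,3,5], [1,4,5], [2,3,4], [2,3,5], [2,4,5], [3,4,5]
  3-simplices (5): [1,2,3,4], [1,2,3,5], [1,2,4,5], [1,3,4,5], [2,3,4,5]

so the chain groups are C_0 ≅ Z^5, C_1 ≅ Z^10, C_2 ≅ Z^10, C_3 ≅ Z^5.

Boundary ∂_1: C_1 → C_0 is given by ∂[p,q] = [q] − [p].
The 5×10 boundary matrix has rank 4 and Smith normal form diag(1,1,1,1).

Boundary ∂_2: C_2 → C_1 sends each 2-simplex [p,q,r] to [q,r] − [p,r] + [p,q]. For instance
  ∂[2,3,5] = [3,5] − [2,5] + [2,3],
  ∂[1,2,5] = [2,5] − [1,5] + [1,2].
This gives a 10×10 integer matrix of rank 6; reducing to Smith normal form yields diagonal entries (1,1,1,1,1,1).

∂_3: C_3 → C_2 sends each 3-simplex σ to the alternating sum Σ_i (−1)^i (σ with its i-th vertex removed). For instance
  ∂[1,2,4,5] = [2,4,5] − [1,4,5] + [1,2,5] − [1,2,4],
  ∂[1,2,3,4] = [2,3,4] − [1,3,4] + [1,2,4] − [1,2,3].
This gives a 10×5 integer matrix of rank 4; reducing to Smith normal form yields diagonal entries (1,1,1,1).

From H_k ≅ ker(∂_k) / im(∂_{k+1}) we obtain:

  H_3: rank ker ∂_3 − rank ∂_4 = (5 − 4) − 0 = 1, and there is no ∂_4, so H_3 ≅ Z.

(K is a triangulation of the 3-sphere S^3.)

H_3 = Z.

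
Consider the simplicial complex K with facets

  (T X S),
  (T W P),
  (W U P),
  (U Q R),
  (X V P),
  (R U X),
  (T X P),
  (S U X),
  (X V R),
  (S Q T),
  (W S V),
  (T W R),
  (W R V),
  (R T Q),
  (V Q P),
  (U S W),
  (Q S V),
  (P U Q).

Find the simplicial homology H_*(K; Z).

Take the total order P < Q < R < S < T < U < V < W < X on the vertex set. Then K (dimension 2) consists of the simplices:

  0-simplices (9): P, Q, R, S, T, U, V, W, X
  1-simplices (27): PQ, PT, PU, PV, PW, PX, QR, QS, QT, QU, QV, RT, RU, RV, RW, RX, ST, SU, SV, SW, SX, TW, TX, UW, UX, VW, VX
  2-simplices (18): PQU, PQV, PTW, PTX, PUW, PVX, QRT, QRU, QST, QSV, RTW, RUX, RVW, RVX, STX, SUW, SUX, SVW

giving chain groups C_0 ≅ Z^9, C_1 ≅ Z^27, C_2 ≅ Z^18.

∂_1: C_1 → C_0 maps an edge to its endpoints' difference, ∂[p,q] = q − p.
As a 9×27 matrix over Z this has rank 8, with invariant factors (1,1,1,1,1,1,1,1).

The boundary map ∂_2: C_2 → C_1 acts by ∂[p,q,r] = [q,r] − [p,r] + [p,q]. For instance
  ∂RTW = TW − RW + RT,
  ∂PUW = UW − PW + PU.
The resulting 27×18 matrix has rank 17, and its Smith normal form has invariant factors (1,1,1,1,1,1,1,1,1,1,1,1,1,1,1,1,1).

Reading off H_k = ker ∂_k / im ∂_{k+1}:

  H_0: rank C_0 − rank ∂_1 = 9 − 8 = 1, and the invariant factors of ∂_1 are all 1, so H_0 ≅ Z.
  H_1: rank ker ∂_1 − rank ∂_2 = (27 − 8) − 17 = 2, and the invariant factors of ∂_2 are all 1, so H_1 ≅ Z^2.
  H_2: rank ker ∂_2 − rank ∂_3 = (18 − 17) − 0 = 1, and there is no ∂_3, so H_2 ≅ Z.

As a check, the Euler characteristic is 9 − 27 + 18 = 0, which agrees with 1 − 2 + 1 = 0.

H_0 ≅ Z,  H_1 ≅ Z^2,  H_2 ≅ Z.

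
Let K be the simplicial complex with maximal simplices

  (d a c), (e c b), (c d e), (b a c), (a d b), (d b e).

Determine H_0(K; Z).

H_0 ≅ Z.

Take the total order a < b < c < d < e on the vertex set. Then K (dimension 2) consists of the simplices:

  0-simplices (5): a, b, c, d, e
  1-simplices (9): ab, ac, ad, bc, bd, be, cd, ce, de
  2-simplices (6): abc, abd, acd, bce, bde, cde

Hence C_0 ≅ Z^5, C_1 ≅ Z^9, C_2 ≅ Z^6.

∂_1: C_1 → C_0 is given by ∂[p,q] = [q] − [p]. For instance
  ∂ce = e − c.
The resulting 5×9 matrix has rank 4, and its Smith normal form has invariant factors (1,1,1,1).

Boundary ∂_2: C_2 → C_1 acts by ∂[p,q,r] = [q,r] − [p,r] + [p,q]. For instance
  ∂bde = de − be + bd,
  ∂cde = de − ce + cd.
The resulting 9×6 matrix has rank 5, and its Smith normal form has invariant factors (1,1,1,1,1).

From H_k ≅ ker(∂_k) / im(∂_{k+1}) we obtain:

  H_0: rank C_0 − rank ∂_1 = 5 − 4 = 1, and the invariant factors of ∂_1 are all 1, so H_0 ≅ Z.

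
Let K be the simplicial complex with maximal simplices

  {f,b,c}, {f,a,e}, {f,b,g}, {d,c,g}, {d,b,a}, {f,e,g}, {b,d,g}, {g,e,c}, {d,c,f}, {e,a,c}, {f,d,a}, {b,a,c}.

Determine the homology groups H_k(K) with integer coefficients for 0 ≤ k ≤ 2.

Order the vertices as a < b < c < d < e < f < g. Listing each simplex with vertices in this order, K has dimension 2 with simplices:

  0-simplices (7): a, b, c, d, e, f, g
  1-simplices (18): ab, ac, ad, ae, af, bc, bd, bf, bg, cd, ce, cf, cg, df, dg, ef, eg, fg
  2-simplices (12): abc, abd, ace, adf, aef, bcf, bdg, bfg, cdf, cdg, ceg, efg

giving chain groups C_0 ≅ Z^7, C_1 ≅ Z^18, C_2 ≅ Z^12.

The boundary map ∂_1: C_1 → C_0 sends each edge [p,q] (with p < q) to q − p. For instance
  ∂eg = g − e.
As a 7×18 matrix over Z this has rank 6, with invariant factors (1,1,1,1,1,1).

The boundary map ∂_2: C_2 → C_1 acts by ∂[p,q,r] = [q,r] − [p,r] + [p,q]. For instance
  ∂efg = fg − eg + ef,
  ∂abd = bd − ad + ab.
This gives a 18×12 integer matrix of rank 12; reducing to Smith normal form yields diagonal entries (1,1,1,1,1,1,1,1,1,1,1,2).

Computing H_k = (kernel of ∂_k) / (image of ∂_{k+1}):

  H_0: rank C_0 − rank ∂_1 = 7 − 6 = 1, and the invariant factors of ∂_1 are all 1, so H_0 = Z.
  H_1: rank ker ∂_1 − rank ∂_2 = (18 − 6) − 12 = 0, and ∂_2 has invariant factor 2 > 1, so H_1 = Z/2.
  H_2: rank ker ∂_2 − rank ∂_3 = (12 − 12) − 0 = 0, and there is no ∂_3, so H_2 = 0.

As a check, the Euler characteristic is 7 − 18 + 12 = 1, which agrees with 1 − 0 + 0 = 1.
(K is a triangulation of the real projective plane RP^2.)

H_0 = Z,  H_1 = Z/2,  H_2 = 0.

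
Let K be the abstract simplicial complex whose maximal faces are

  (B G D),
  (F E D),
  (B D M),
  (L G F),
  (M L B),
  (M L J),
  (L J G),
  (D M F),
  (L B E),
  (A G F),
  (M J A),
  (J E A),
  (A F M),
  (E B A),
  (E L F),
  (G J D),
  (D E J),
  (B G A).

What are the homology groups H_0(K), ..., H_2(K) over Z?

Order the vertices as A < B < D < E < F < G < J < L < M. Listing each simplex with vertices in this order, K has dimension 2 with simplices:

  0-simplices (9): A, B, D, E, F, G, J, L, M
  1-simplices (27): AB, AE, AF, AG, AJ, AM, BD, BE, BG, BL, BM, DE, DF, DG, DJ, DM, EF, EJ, EL, FG, FL, FM, GJ, GL, JL, JM, LM
  2-simplices (18): ABE, ABG, AEJ, AFG, AFM, AJM, BDG, BDM, BEL, BLM, DEF, DEJ, DFM, DGJ, EFL, FGL, GJL, JLM

so the chain groups are C_0 ≅ Z^9, C_1 ≅ Z^27, C_2 ≅ Z^18.

∂_1: C_1 → C_0 maps an edge to its endpoints' difference, ∂[p,q] = q − p.
As a 9×27 matrix over Z this has rank 8, with invariant factors (1,1,1,1,1,1,1,1).

∂_2: C_2 → C_1 sends each 2-simplex [p,q,r] to [q,r] − [p,r] + [p,q]. For instance
  ∂ABE = BE − AE + AB,
  ∂BLM = LM − BM + BL.
The 27×18 boundary matrix has rank 17 and Smith normal form diag(1,1,1,1,1,1,1,1,1,1,1,1,1,1,1,1,1).

From H_k ≅ ker(∂_k) / im(∂_{k+1}) we obtain:

  H_0: rank C_0 − rank ∂_1 = 9 − 8 = 1, and the invariant factors of ∂_1 are all 1, so H_0 = Z.
  H_1: rank ker ∂_1 − rank ∂_2 = (27 − 8) − 17 = 2, and the invariant factors of ∂_2 are all 1, so H_1 = Z^2.
  H_2: rank ker ∂_2 − rank ∂_3 = (18 − 17) − 0 = 1, and there is no ∂_3, so H_2 = Z.

(K is a triangulation of the torus T^2.)

H_0 = Z,  H_1 = Z^2,  H_2 = Z.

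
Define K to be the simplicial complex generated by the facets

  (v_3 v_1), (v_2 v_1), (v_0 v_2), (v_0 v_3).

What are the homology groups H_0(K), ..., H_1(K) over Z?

Take the total order v_0 < v_1 < v_2 < v_3 on the vertex set. Then K (dimension 1) consists of the simplices:

  0-simplices (4): [v_0], [v_1], [v_2], [v_3]
  1-simplices (4): [v_0,v_2], [v_0,v_3], [v_1,v_2], [v_1,v_3]

Hence C_0 ≅ Z^4, C_1 ≅ Z^4.

∂_1: C_1 → C_0 maps an edge to its endpoints' difference, ∂[p,q] = q − p.
As a 4×4 matrix over Z this has rank 3, with invariant factors (1,1,1).

Computing H_k = (kernel of ∂_k) / (image of ∂_{k+1}):

  H_0: rank C_0 − rank ∂_1 = 4 − 3 = 1, and the invariant factors of ∂_1 are all 1, so H_0 ≅ Z.
  H_1: rank ker ∂_1 − rank ∂_2 = (4 − 3) − 0 = 1, and there is no ∂_2, so H_1 ≅ Z.

As a check, the Euler characteristic is 4 − 4 = 0, which agrees with 1 − 1 = 0.

H_0 ≅ Z,  H_1 ≅ Z.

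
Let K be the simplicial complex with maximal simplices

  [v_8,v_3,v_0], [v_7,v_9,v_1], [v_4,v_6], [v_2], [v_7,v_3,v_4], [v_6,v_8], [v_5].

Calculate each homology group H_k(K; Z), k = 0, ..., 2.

K has 10 vertices, 11 edges, 3 triangles.
rank ∂_0 = 0, rank ∂_1 = 7 ⇒ b_0 = 10 − 0 − 7 = 3; all invariant factors of ∂_1 are 1 so no torsion. So H_0 = Z^3.
rank ∂_1 = 7, rank ∂_2 = 3 ⇒ b_1 = 11 − 7 − 3 = 1; all invariant factors of ∂_2 are 1 so no torsion. So H_1 = Z.
rank ∂_2 = 3, rank ∂_3 = 0 ⇒ b_2 = 3 − 3 − 0 = 0. So H_2 = 0.

H_0 ≅ Z^3,  H_1 ≅ Z,  H_2 = 0.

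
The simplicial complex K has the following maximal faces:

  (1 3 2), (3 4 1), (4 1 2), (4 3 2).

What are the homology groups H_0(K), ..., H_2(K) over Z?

H_0 ≅ Z,  H_1 = 0,  H_2 ≅ Z.

K has 4 vertices, 6 edges, 4 triangles.
rank ∂_0 = 0, rank ∂_1 = 3 ⇒ b_0 = 4 − 0 − 3 = 1; all invariant factors of ∂_1 are 1 so no torsion. So H_0 ≅ Z.
rank ∂_1 = 3, rank ∂_2 = 3 ⇒ b_1 = 6 − 3 − 3 = 0; all invariant factors of ∂_2 are 1 so no torsion. So H_1 ≅ 0.
rank ∂_2 = 3, rank ∂_3 = 0 ⇒ b_2 = 4 − 3 − 0 = 1. So H_2 ≅ Z.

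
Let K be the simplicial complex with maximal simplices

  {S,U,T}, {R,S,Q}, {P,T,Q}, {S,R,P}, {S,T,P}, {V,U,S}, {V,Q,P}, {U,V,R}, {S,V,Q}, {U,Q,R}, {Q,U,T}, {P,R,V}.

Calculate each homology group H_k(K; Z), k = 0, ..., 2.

H_0 = Z,  H_1 = Z/2,  H_2 = 0.

We work with the vertex ordering P < Q < R < S < T < U < V. The simplices of K, each written with vertices in increasing order, are:

  0-simplices (7): P, Q, R, S, T, U, V
  1-simplices (18): PQ, PR, PS, PT, PV, QR, QS, QT, QU, QV, RS, RU, RV, ST, SU, SV, TU, UV
  2-simplices (12): PQT, PQV, PRS, PRV, PST, QRS, QRU, QSV, QTU, RUV, STU, SUV

Hence C_0 ≅ Z^7, C_1 ≅ Z^18, C_2 ≅ Z^12.

The boundary map ∂_1: C_1 → C_0 is given by ∂[p,q] = [q] − [p]. For instance
  ∂QV = V − Q.
As a 7×18 matrix over Z this has rank 6, with invariant factors (1,1,1,1,1,1).

The boundary map ∂_2: C_2 → C_1 sends each 2-simplex [p,q,r] to [q,r] − [p,r] + [p,q]. For instance
  ∂QRU = RU − QU + QR,
  ∂PQT = QT − PT + PQ.
The 18×12 boundary matrix has rank 12 and Smith normal form diag(1,1,1,1,1,1,1,1,1,1,1,2).

Computing H_k = (kernel of ∂_k) / (image of ∂_{k+1}):

  H_0: rank C_0 − rank ∂_1 = 7 − 6 = 1, and the invariant factors of ∂_1 are all 1, so H_0 = Z.
  H_1: rank ker ∂_1 − rank ∂_2 = (18 − 6) − 12 = 0, and ∂_2 has invariant factor 2 > 1, so H_1 = Z/2.
  H_2: rank ker ∂_2 − rank ∂_3 = (12 − 12) − 0 = 0, and there is no ∂_3, so H_2 = 0.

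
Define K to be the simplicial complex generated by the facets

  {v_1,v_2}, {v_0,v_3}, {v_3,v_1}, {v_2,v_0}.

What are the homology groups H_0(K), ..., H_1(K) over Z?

Fix the vertex order v_0 < v_1 < v_2 < v_3 and write every simplex with vertices in increasing order. Then dim K = 1 and the simplices of K are:

  0-simplices (4): [v_0], [v_1], [v_2], [v_3]
  1-simplices (4): [v_0,v_2], [v_0,v_3], [v_1,v_2], [v_1,v_3]

so the chain groups are C_0 ≅ Z^4, C_1 ≅ Z^4.

∂_1: C_1 → C_0 is given by ∂[p,q] = [q] − [p].
The 4×4 boundary matrix has rank 3 and Smith normal form diag(1,1,1).

From H_k ≅ ker(∂_k) / im(∂_{k+1}) we obtain:

  H_0: rank C_0 − rank ∂_1 = 4 − 3 = 1, and the invariant factors of ∂_1 are all 1, so H_0 = Z.
  H_1: rank ker ∂_1 − rank ∂_2 = (4 − 3) − 0 = 1, and there is no ∂_2, so H_1 = Z.

H_0 ≅ Z,  H_1 ≅ Z.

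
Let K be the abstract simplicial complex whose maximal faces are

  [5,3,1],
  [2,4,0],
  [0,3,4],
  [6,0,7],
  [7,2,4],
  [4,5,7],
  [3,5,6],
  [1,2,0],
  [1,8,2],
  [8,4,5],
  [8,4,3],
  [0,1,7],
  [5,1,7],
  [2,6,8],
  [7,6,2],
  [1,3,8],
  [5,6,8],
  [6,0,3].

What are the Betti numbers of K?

b_0 = 1, b_1 = 1, b_2 = 0.

Fix the vertex order 0 < 1 < 2 < 3 < 4 < 5 < 6 < 7 < 8 and write every simplex with vertices in increasing order. Then dim K = 2 and the simplices of K are:

  0-simplices (9): [0], [1], [2], [3], [4], [5], [6], [7], [8]
  1-simplices (27): (27 of them)
  2-simplices (18): [0,1,2], [0,1,7], [0,2,4], [0,3,4], [0,3,6], [0,6,7], [1,2,8], [1,3,5], [1,3,8], [1,5,7], [2,4,7], [2,6,7], [2,6,8], [3,4,8], [3,5,6], [4,5,7], [4,5,8], [5,6,8]

giving chain groups C_0 ≅ Z^9, C_1 ≅ Z^27, C_2 ≅ Z^18.

Boundary ∂_1: C_1 → C_0 sends each edge [p,q] (with p < q) to q − p.
As a 9×27 matrix over Z this has rank 8, with invariant factors (1,1,1,1,1,1,1,1).

The boundary map ∂_2: C_2 → C_1 maps a triangle to the signed sum of its edges. For instance
  ∂[3,5,6] = [5,6] − [3,6] + [3,5],
  ∂[0,1,7] = [1,7] − [0,7] + [0,1].
The 27×18 boundary matrix has rank 18 and Smith normal form diag(1,1,1,1,1,1,1,1,1,1,1,1,1,1,1,1,1,2).

Reading off H_k = ker ∂_k / im ∂_{k+1}:

  H_0: rank C_0 − rank ∂_1 = 9 − 8 = 1, and the invariant factors of ∂_1 are all 1, so H_0 ≅ Z.
  H_1: rank ker ∂_1 − rank ∂_2 = (27 − 8) − 18 = 1, and ∂_2 has invariant factor 2 > 1, so H_1 ≅ Z ⊕ Z/2.
  H_2: rank ker ∂_2 − rank ∂_3 = (18 − 18) − 0 = 0, and there is no ∂_3, so H_2 ≅ 0.

(K is a triangulation of the Klein bottle.)

Hence the Betti numbers are b_0 = 1, b_1 = 1, b_2 = 0.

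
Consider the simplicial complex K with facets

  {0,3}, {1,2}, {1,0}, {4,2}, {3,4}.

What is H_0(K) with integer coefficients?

H_0 ≅ Z.

We work with the vertex ordering 0 < 1 < 2 < 3 < 4. The simplices of K, each written with vertices in increasing order, are:

  0-simplices (5): [0], [1], [2], [3], [4]
  1-simplices (5): [0,1], [0,3], [1,2], [2,4], [3,4]

giving chain groups C_0 ≅ Z^5, C_1 ≅ Z^5.

∂_1: C_1 → C_0 maps an edge to its endpoints' difference, ∂[p,q] = q − p.
As a 5×5 matrix over Z this has rank 4, with invariant factors (1,1,1,1).

Reading off H_k = ker ∂_k / im ∂_{k+1}:

  H_0: rank C_0 − rank ∂_1 = 5 − 4 = 1, and the invariant factors of ∂_1 are all 1, so H_0 = Z.

(K is a triangulation of the circle S^1.)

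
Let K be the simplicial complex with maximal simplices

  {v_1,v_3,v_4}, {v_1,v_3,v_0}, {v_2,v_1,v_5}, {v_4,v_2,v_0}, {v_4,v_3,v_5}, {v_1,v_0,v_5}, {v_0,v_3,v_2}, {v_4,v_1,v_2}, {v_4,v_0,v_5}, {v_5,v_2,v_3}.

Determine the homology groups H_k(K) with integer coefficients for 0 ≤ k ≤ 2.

Fix the vertex order v_0 < v_1 < v_2 < v_3 < v_4 < v_5 and write every simplex with vertices in increasing order. Then dim K = 2 and the simplices of K are:

  0-simplices (6): [v_0], [v_1], [v_2], [v_3], [v_4], [v_5]
  1-simplices (15): (15 of them)
  2-simplices (10): [v_0,v_1,v_3], [v_0,v_1,v_5], [v_0,v_2,v_3], [v_0,v_2,v_4], [v_0,v_4,v_5], [v_1,v_2,v_4], [v_1,v_2,v_5], [v_1,v_3,v_4], [v_2,v_3,v_5], [v_3,v_4,v_5]

giving chain groups C_0 ≅ Z^6, C_1 ≅ Z^15, C_2 ≅ Z^10.

∂_1: C_1 → C_0 maps an edge to its endpoints' difference, ∂[p,q] = q − p. For instance
  ∂[v_3,v_4] = [v_4] − [v_3].
This gives a 6×15 integer matrix of rank 5; reducing to Smith normal form yields diagonal entries (1,1,1,1,1).

∂_2: C_2 → C_1 sends each 2-simplex [p,q,r] to [q,r] − [p,r] + [p,q]. For instance
  ∂[v_0,v_2,v_4] = [v_2,v_4] − [v_0,v_4] + [v_0,v_2],
  ∂[v_0,v_4,v_5] = [v_4,v_5] − [v_0,v_5] + [v_0,v_4].
This gives a 15×10 integer matrix of rank 10; reducing to Smith normal form yields diagonal entries (1,1,1,1,1,1,1,1,1,2).

Now H_k = ker ∂_k / im ∂_{k+1}, so:

  H_0: rank C_0 − rank ∂_1 = 6 − 5 = 1, and the invariant factors of ∂_1 are all 1, so H_0 = Z.
  H_1: rank ker ∂_1 − rank ∂_2 = (15 − 5) − 10 = 0, and ∂_2 has invariant factor 2 > 1, so H_1 = Z/2Z.
  H_2: rank ker ∂_2 − rank ∂_3 = (10 − 10) − 0 = 0, and there is no ∂_3, so H_2 = 0.

H_0 ≅ Z,  H_1 ≅ Z/2Z,  H_2 = 0.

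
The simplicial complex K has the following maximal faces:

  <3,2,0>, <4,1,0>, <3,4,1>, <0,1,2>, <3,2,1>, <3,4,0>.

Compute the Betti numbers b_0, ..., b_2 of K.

b_0 = 1, b_1 = 0, b_2 = 1.

K has 5 vertices, 9 edges, 6 triangles.
rank ∂_0 = 0, rank ∂_1 = 4 ⇒ b_0 = 5 − 0 − 4 = 1; all invariant factors of ∂_1 are 1 so no torsion. So H_0 ≅ Z.
rank ∂_1 = 4, rank ∂_2 = 5 ⇒ b_1 = 9 − 4 − 5 = 0; all invariant factors of ∂_2 are 1 so no torsion. So H_1 ≅ 0.
rank ∂_2 = 5, rank ∂_3 = 0 ⇒ b_2 = 6 − 5 − 0 = 1. So H_2 ≅ Z.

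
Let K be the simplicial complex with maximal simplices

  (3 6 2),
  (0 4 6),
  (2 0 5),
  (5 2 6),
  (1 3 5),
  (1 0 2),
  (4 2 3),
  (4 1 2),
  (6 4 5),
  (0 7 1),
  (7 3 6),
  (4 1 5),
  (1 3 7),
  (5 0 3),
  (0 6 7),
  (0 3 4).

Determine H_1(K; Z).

Fix the vertex order 0 < 1 < 2 < 3 < 4 < 5 < 6 < 7 and write every simplex with vertices in increasing order. Then dim K = 2 and the simplices of K are:

  0-simplices (8): [0], [1], [2], [3], [4], [5], [6], [7]
  1-simplices (24): (24 of them)
  2-simplices (16): [0,1,2], [0,1,7], [0,2,5], [0,3,4], [0,3,5], [0,4,6], [0,6,7], [1,2,4], [1,3,5], [1,3,7], [1,4,5], [2,3,4], [2,3,6], [2,5,6], [3,6,7], [4,5,6]

Hence C_0 ≅ Z^8, C_1 ≅ Z^24, C_2 ≅ Z^16.

The boundary map ∂_1: C_1 → C_0 maps an edge to its endpoints' difference, ∂[p,q] = q − p.
The resulting 8×24 matrix has rank 7, and its Smith normal form has invariant factors (1,1,1,1,1,1,1).

The boundary map ∂_2: C_2 → C_1 maps a triangle to the signed sum of its edges. For instance
  ∂[0,3,5] = [3,5] − [0,5] + [0,3],
  ∂[2,5,6] = [5,6] − [2,6] + [2,5].
As a 24×16 matrix over Z this has rank 15, with invariant factors (1,1,1,1,1,1,1,1,1,1,1,1,1,1,1).

Computing H_k = (kernel of ∂_k) / (image of ∂_{k+1}):

  H_1: rank ker ∂_1 − rank ∂_2 = (24 − 7) − 15 = 2, and the invariant factors of ∂_2 are all 1, so H_1 = Z^2.

H_1 = Z^2.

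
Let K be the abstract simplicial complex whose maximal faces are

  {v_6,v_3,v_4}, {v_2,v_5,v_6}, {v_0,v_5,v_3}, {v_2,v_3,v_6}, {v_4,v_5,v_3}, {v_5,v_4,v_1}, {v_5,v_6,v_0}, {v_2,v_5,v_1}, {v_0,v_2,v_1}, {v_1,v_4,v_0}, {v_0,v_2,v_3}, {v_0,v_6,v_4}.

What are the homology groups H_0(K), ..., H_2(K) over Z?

K has 7 vertices, 18 edges, 12 triangles.
rank ∂_0 = 0, rank ∂_1 = 6 ⇒ b_0 = 7 − 0 − 6 = 1; all invariant factors of ∂_1 are 1 so no torsion. So H_0 = Z.
rank ∂_1 = 6, rank ∂_2 = 12 ⇒ b_1 = 18 − 6 − 12 = 0; ∂_2 has invariant factor(s) [2] giving torsion. So H_1 = Z/2Z.
rank ∂_2 = 12, rank ∂_3 = 0 ⇒ b_2 = 12 − 12 − 0 = 0. So H_2 = 0.

H_0 ≅ Z,  H_1 ≅ Z/2Z,  H_2 = 0.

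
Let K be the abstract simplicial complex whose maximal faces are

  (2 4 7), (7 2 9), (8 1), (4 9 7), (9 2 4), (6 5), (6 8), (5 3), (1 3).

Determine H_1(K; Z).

K has 9 vertices, 11 edges, 4 triangles.
rank ∂_1 = 7, rank ∂_2 = 3 ⇒ b_1 = 11 − 7 − 3 = 1; all invariant factors of ∂_2 are 1 so no torsion. So H_1 ≅ Z.

H_1 ≅ Z.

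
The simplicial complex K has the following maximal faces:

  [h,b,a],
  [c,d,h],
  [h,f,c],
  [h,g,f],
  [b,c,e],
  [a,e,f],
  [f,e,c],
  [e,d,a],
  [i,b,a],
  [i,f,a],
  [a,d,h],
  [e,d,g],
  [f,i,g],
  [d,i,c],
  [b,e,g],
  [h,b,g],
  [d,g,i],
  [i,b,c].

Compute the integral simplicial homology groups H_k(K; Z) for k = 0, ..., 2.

H_0 = Z,  H_1 = Z^2,  H_2 = Z.

Order the vertices as a < b < c < d < e < f < g < h < i. Listing each simplex with vertices in this order, K has dimension 2 with simplices:

  0-simplices (9): a, b, c, d, e, f, g, h, i
  1-simplices (27): ab, ad, ae, af, ah, ai, bc, be, bg, bh, bi, cd, ce, cf, ch, ci, de, dg, dh, di, ef, eg, fg, fh, fi, gh, gi
  2-simplices (18): abh, abi, ade, adh, aef, afi, bce, bci, beg, bgh, cdh, cdi, cef, cfh, deg, dgi, fgh, fgi

so the chain groups are C_0 ≅ Z^9, C_1 ≅ Z^27, C_2 ≅ Z^18.

∂_1: C_1 → C_0 sends each edge [p,q] (with p < q) to q − p. For instance
  ∂fh = h − f.
The resulting 9×27 matrix has rank 8, and its Smith normal form has invariant factors (1,1,1,1,1,1,1,1).

Boundary ∂_2: C_2 → C_1 maps a triangle to the signed sum of its edges. For instance
  ∂cdh = dh − ch + cd,
  ∂deg = eg − dg + de.
The resulting 27×18 matrix has rank 17, and its Smith normal form has invariant factors (1,1,1,1,1,1,1,1,1,1,1,1,1,1,1,1,1).

Computing H_k = (kernel of ∂_k) / (image of ∂_{k+1}):

  H_0: rank C_0 − rank ∂_1 = 9 − 8 = 1, and the invariant factors of ∂_1 are all 1, so H_0 = Z.
  H_1: rank ker ∂_1 − rank ∂_2 = (27 − 8) − 17 = 2, and the invariant factors of ∂_2 are all 1, so H_1 = Z^2.
  H_2: rank ker ∂_2 − rank ∂_3 = (18 − 17) − 0 = 1, and there is no ∂_3, so H_2 = Z.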